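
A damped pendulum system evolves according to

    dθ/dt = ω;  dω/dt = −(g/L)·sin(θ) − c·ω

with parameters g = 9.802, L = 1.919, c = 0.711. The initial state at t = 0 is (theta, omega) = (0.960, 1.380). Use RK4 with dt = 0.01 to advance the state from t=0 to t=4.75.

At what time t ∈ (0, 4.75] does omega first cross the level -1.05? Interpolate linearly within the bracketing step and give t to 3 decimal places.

t=0.000: state=(0.960, 1.380)
step 1 (dt=0.01): k1=(1.380, -5.166), k2=(1.354, -5.167), k3=(1.354, -5.167), k4=(1.328, -5.168); state += dt/6·(k1+2k2+2k3+k4)
t=0.010: state=(0.974, 1.328)
t=0.020: state=(0.987, 1.277)
t=0.030: state=(0.999, 1.225)
continuing one RK4 step at a time; state shown every 20 steps (Δt=0.2):
t=0.200: state=(1.134, 0.365)
t=0.400: state=(1.113, -0.548)
t=0.520: state=(1.018, -1.018)
next step: t=0.530: state=(1.008, -1.054) — omega has crossed -1.05
linear interpolation between t=0.520 (-1.01832) and t=0.530 (-1.05429) → t≈0.529

t = 0.529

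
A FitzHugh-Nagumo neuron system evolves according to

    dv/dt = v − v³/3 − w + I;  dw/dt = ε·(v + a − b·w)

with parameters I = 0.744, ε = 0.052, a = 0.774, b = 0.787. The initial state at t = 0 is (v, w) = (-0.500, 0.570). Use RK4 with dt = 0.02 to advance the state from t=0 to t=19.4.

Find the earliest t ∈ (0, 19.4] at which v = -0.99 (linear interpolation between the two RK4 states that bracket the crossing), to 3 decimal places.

t = 1.229

t=0.000: state=(-0.500, 0.570)
step 1 (dt=0.02): k1=(-0.284, -0.009), k2=(-0.286, -0.009), k3=(-0.286, -0.009), k4=(-0.288, -0.009); state += dt/6·(k1+2k2+2k3+k4)
t=0.020: state=(-0.506, 0.570)
t=0.040: state=(-0.512, 0.570)
t=0.060: state=(-0.517, 0.569)
continuing one RK4 step at a time; state shown every 50 steps (Δt=1):
t=1.000: state=(-0.883, 0.552)
t=1.220: state=(-0.986, 0.545)
next step: t=1.240: state=(-0.995, 0.545) — v has crossed -0.99
linear interpolation between t=1.220 (-0.98592) and t=1.240 (-0.99527) → t≈1.229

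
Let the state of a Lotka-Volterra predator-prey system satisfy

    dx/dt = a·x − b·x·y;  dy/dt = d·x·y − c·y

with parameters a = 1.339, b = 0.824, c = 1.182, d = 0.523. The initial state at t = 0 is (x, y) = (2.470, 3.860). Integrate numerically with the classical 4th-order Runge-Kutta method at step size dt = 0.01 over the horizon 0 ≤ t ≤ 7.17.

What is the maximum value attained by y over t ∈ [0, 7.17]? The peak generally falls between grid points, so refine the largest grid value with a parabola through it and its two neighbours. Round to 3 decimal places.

t=0.000: state=(2.470, 3.860)
step 1 (dt=0.01): k1=(-4.549, 0.424), k2=(-4.511, 0.378), k3=(-4.511, 0.379), k4=(-4.473, 0.333); state += dt/6·(k1+2k2+2k3+k4)
t=0.010: state=(2.425, 3.864)
t=0.020: state=(2.381, 3.867)
t=0.030: state=(2.337, 3.869)
continuing one RK4 step at a time; state shown every 25 steps (Δt=0.25):
t=0.250: state=(1.569, 3.722)
t=0.500: state=(1.063, 3.278)
t=0.750: state=(0.798, 2.750)
t=1.000: state=(0.667, 2.250)
t=1.250: state=(0.614, 1.819)
t=1.500: state=(0.613, 1.466)
t=1.750: state=(0.653, 1.185)
t=2.000: state=(0.732, 0.965)
t=2.250: state=(0.854, 0.796)
t=2.500: state=(1.026, 0.669)
t=2.750: state=(1.262, 0.578)
t=3.000: state=(1.577, 0.517)
t=3.250: state=(1.988, 0.485)
t=3.500: state=(2.516, 0.484)
t=3.750: state=(3.173, 0.522)
t=4.000: state=(3.948, 0.618)
t=4.250: state=(4.772, 0.814)
t=4.500: state=(5.449, 1.185)
t=4.750: state=(5.612, 1.832)
t=5.000: state=(4.911, 2.739)
t=5.250: state=(3.566, 3.559)
t=5.500: state=(2.295, 3.870)
t=5.750: state=(1.466, 3.664)
t=6.000: state=(1.008, 3.196)
t=6.250: state=(0.771, 2.667)
t=6.500: state=(0.655, 2.176)
t=6.750: state=(0.611, 1.758)
t=7.000: state=(0.616, 1.417)
t=7.170: state=(0.644, 1.226)
largest grid value and its neighbours: y(5.500)=3.86977, y(5.510)=3.87005, y(5.520)=3.86949
parabola through these three points peaks at t≈5.508 with y≈3.87006

max y = 3.870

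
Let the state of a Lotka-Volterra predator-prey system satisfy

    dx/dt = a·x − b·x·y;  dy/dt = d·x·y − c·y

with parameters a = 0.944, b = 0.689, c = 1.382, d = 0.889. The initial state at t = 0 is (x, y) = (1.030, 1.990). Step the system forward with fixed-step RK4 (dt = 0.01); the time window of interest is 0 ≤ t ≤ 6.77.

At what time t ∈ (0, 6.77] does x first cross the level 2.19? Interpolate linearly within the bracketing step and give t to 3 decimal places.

t = 3.238

t=0.000: state=(1.030, 1.990)
step 1 (dt=0.01): k1=(-0.440, -0.928), k2=(-0.436, -0.930), k3=(-0.436, -0.930), k4=(-0.431, -0.931); state += dt/6·(k1+2k2+2k3+k4)
t=0.010: state=(1.026, 1.981)
t=0.020: state=(1.021, 1.971)
t=0.030: state=(1.017, 1.962)
continuing one RK4 step at a time; state shown every 25 steps (Δt=0.25):
t=0.250: state=(0.945, 1.753)
t=0.500: state=(0.902, 1.522)
t=0.750: state=(0.895, 1.315)
t=1.000: state=(0.918, 1.138)
t=1.250: state=(0.968, 0.993)
t=1.500: state=(1.044, 0.879)
t=1.750: state=(1.145, 0.793)
t=2.000: state=(1.271, 0.734)
t=2.250: state=(1.423, 0.700)
t=2.500: state=(1.599, 0.693)
t=2.750: state=(1.794, 0.715)
t=3.000: state=(2.000, 0.772)
t=3.230: state=(2.184, 0.861)
next step: t=3.240: state=(2.192, 0.866) — x has crossed 2.19
linear interpolation between t=3.230 (2.18400) and t=3.240 (2.19163) → t≈3.238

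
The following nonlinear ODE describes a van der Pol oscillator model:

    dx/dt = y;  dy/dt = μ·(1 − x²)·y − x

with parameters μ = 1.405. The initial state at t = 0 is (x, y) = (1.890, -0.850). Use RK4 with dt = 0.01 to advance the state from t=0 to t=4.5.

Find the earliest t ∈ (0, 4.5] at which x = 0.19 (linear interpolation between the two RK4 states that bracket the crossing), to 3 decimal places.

t = 1.672

t=0.000: state=(1.890, -0.850)
step 1 (dt=0.01): k1=(-0.850, 1.182), k2=(-0.844, 1.146), k3=(-0.844, 1.146), k4=(-0.839, 1.111); state += dt/6·(k1+2k2+2k3+k4)
t=0.010: state=(1.882, -0.839)
t=0.020: state=(1.873, -0.828)
t=0.030: state=(1.865, -0.818)
continuing one RK4 step at a time; state shown every 20 steps (Δt=0.2):
t=0.200: state=(1.736, -0.717)
t=0.400: state=(1.596, -0.700)
t=0.600: state=(1.453, -0.738)
t=0.800: state=(1.298, -0.819)
t=1.000: state=(1.122, -0.947)
t=1.200: state=(0.915, -1.139)
t=1.400: state=(0.660, -1.432)
t=1.600: state=(0.332, -1.876)
t=1.670: state=(0.194, -2.075)
next step: t=1.680: state=(0.173, -2.105) — x has crossed 0.19
linear interpolation between t=1.670 (0.19362) and t=1.680 (0.17272) → t≈1.672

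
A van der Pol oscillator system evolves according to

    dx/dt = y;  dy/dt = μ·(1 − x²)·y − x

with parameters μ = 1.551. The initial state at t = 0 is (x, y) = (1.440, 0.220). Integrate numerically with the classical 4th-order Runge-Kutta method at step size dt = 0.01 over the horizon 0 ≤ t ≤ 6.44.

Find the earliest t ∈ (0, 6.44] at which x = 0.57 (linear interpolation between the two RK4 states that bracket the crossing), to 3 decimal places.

t=0.000: state=(1.440, 0.220)
step 1 (dt=0.01): k1=(0.220, -1.806), k2=(0.211, -1.793), k3=(0.211, -1.793), k4=(0.202, -1.780); state += dt/6·(k1+2k2+2k3+k4)
t=0.010: state=(1.442, 0.202)
t=0.020: state=(1.444, 0.184)
t=0.030: state=(1.446, 0.167)
continuing one RK4 step at a time; state shown every 25 steps (Δt=0.25):
t=0.250: state=(1.445, -0.152)
t=0.500: state=(1.375, -0.397)
t=0.750: state=(1.251, -0.587)
t=1.000: state=(1.081, -0.784)
t=1.250: state=(0.854, -1.049)
t=1.480: state=(0.572, -1.426)
next step: t=1.490: state=(0.558, -1.447) — x has crossed 0.57
linear interpolation between t=1.480 (0.57244) and t=1.490 (0.55808) → t≈1.482

t = 1.482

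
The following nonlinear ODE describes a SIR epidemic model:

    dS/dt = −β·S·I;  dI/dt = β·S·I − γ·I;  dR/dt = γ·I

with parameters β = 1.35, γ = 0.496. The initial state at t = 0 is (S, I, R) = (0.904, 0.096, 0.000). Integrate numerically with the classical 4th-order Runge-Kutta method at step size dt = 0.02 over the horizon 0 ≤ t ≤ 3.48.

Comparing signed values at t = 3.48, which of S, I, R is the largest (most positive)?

largest component: R

t=0.000: state=(0.904, 0.096, 0.000)
step 1 (dt=0.02): k1=(-0.117, 0.070, 0.048), k2=(-0.118, 0.070, 0.048), k3=(-0.118, 0.070, 0.048), k4=(-0.119, 0.070, 0.048); state += dt/6·(k1+2k2+2k3+k4)
t=0.020: state=(0.902, 0.097, 0.001)
t=0.040: state=(0.899, 0.099, 0.002)
t=0.060: state=(0.897, 0.100, 0.003)
continuing one RK4 step at a time; state shown every 10 steps (Δt=0.2):
t=0.200: state=(0.879, 0.111, 0.010)
t=0.400: state=(0.851, 0.127, 0.022)
t=0.600: state=(0.821, 0.144, 0.035)
t=0.800: state=(0.788, 0.162, 0.051)
t=1.000: state=(0.752, 0.180, 0.067)
t=1.200: state=(0.715, 0.199, 0.086)
t=1.400: state=(0.676, 0.217, 0.107)
t=1.600: state=(0.636, 0.235, 0.129)
t=1.800: state=(0.595, 0.251, 0.153)
t=2.000: state=(0.555, 0.266, 0.179)
t=2.200: state=(0.516, 0.278, 0.206)
t=2.400: state=(0.478, 0.288, 0.234)
t=2.600: state=(0.442, 0.295, 0.263)
t=2.800: state=(0.408, 0.300, 0.293)
t=3.000: state=(0.376, 0.302, 0.323)
t=3.200: state=(0.346, 0.301, 0.352)
t=3.400: state=(0.319, 0.298, 0.382)
t=3.480: state=(0.309, 0.297, 0.394)
compare at T: S=0.309, I=0.297, R=0.394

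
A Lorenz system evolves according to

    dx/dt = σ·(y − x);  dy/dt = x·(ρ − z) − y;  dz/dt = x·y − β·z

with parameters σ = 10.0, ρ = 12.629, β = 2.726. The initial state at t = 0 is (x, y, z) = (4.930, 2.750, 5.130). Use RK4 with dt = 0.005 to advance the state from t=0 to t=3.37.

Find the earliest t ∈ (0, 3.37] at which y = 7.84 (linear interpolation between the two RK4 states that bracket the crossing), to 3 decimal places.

t=0.000: state=(4.930, 2.750, 5.130)
step 1 (dt=0.005): k1=(-21.800, 34.220, -0.427), k2=(-20.399, 33.731, -0.157), k3=(-20.447, 33.755, -0.155), k4=(-19.090, 33.288, 0.109); state += dt/6·(k1+2k2+2k3+k4)
t=0.005: state=(4.828, 2.919, 5.129)
t=0.010: state=(4.739, 3.083, 5.131)
t=0.015: state=(4.662, 3.243, 5.135)
t=0.180: state=(5.871, 7.766, 7.071)
next step: t=0.185: state=(5.966, 7.889, 7.206) — y has crossed 7.84
linear interpolation between t=0.180 (7.76582) and t=0.185 (7.88916) → t≈0.183

t = 0.183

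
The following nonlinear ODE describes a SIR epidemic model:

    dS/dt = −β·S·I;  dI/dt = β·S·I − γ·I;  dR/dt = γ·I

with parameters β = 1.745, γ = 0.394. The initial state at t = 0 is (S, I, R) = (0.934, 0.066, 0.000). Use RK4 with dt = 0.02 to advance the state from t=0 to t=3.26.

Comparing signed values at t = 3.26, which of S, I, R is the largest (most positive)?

largest component: I

t=0.000: state=(0.934, 0.066, 0.000)
step 1 (dt=0.02): k1=(-0.108, 0.082, 0.026), k2=(-0.109, 0.082, 0.026), k3=(-0.109, 0.082, 0.026), k4=(-0.110, 0.083, 0.027); state += dt/6·(k1+2k2+2k3+k4)
t=0.020: state=(0.932, 0.068, 0.001)
t=0.040: state=(0.930, 0.069, 0.001)
t=0.060: state=(0.927, 0.071, 0.002)
continuing one RK4 step at a time; state shown every 10 steps (Δt=0.2):
t=0.200: state=(0.910, 0.084, 0.006)
t=0.400: state=(0.880, 0.106, 0.013)
t=0.600: state=(0.844, 0.133, 0.023)
t=0.800: state=(0.802, 0.164, 0.034)
t=1.000: state=(0.753, 0.198, 0.049)
t=1.200: state=(0.698, 0.236, 0.066)
t=1.400: state=(0.638, 0.276, 0.086)
t=1.600: state=(0.576, 0.315, 0.109)
t=1.800: state=(0.513, 0.352, 0.136)
t=2.000: state=(0.451, 0.385, 0.165)
t=2.200: state=(0.392, 0.412, 0.196)
t=2.400: state=(0.338, 0.432, 0.229)
t=2.600: state=(0.290, 0.446, 0.264)
t=2.800: state=(0.248, 0.453, 0.299)
t=3.000: state=(0.212, 0.453, 0.335)
t=3.200: state=(0.181, 0.448, 0.371)
t=3.260: state=(0.173, 0.446, 0.381)
compare at T: S=0.173, I=0.446, R=0.381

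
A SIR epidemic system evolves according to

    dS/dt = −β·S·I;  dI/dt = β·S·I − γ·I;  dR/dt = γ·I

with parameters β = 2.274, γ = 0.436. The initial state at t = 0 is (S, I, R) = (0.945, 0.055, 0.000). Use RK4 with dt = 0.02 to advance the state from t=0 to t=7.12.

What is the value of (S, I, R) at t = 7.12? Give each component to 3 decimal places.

t=0.000: state=(0.945, 0.055, 0.000)
step 1 (dt=0.02): k1=(-0.118, 0.094, 0.024), k2=(-0.120, 0.096, 0.024), k3=(-0.120, 0.096, 0.024), k4=(-0.122, 0.097, 0.025); state += dt/6·(k1+2k2+2k3+k4)
t=0.020: state=(0.943, 0.057, 0.000)
t=0.040: state=(0.940, 0.059, 0.001)
t=0.060: state=(0.938, 0.061, 0.002)
continuing one RK4 step at a time; state shown every 25 steps (Δt=0.5):
t=0.500: state=(0.857, 0.124, 0.019)
t=1.000: state=(0.699, 0.243, 0.058)
t=1.500: state=(0.489, 0.385, 0.126)
t=2.000: state=(0.297, 0.481, 0.222)
t=2.500: state=(0.169, 0.501, 0.331)
t=3.000: state=(0.097, 0.466, 0.437)
t=3.500: state=(0.059, 0.409, 0.532)
t=4.000: state=(0.038, 0.347, 0.615)
t=4.500: state=(0.027, 0.289, 0.684)
t=5.000: state=(0.020, 0.239, 0.741)
t=5.500: state=(0.015, 0.196, 0.789)
t=6.000: state=(0.013, 0.160, 0.827)
t=6.500: state=(0.011, 0.130, 0.859)
t=7.000: state=(0.009, 0.106, 0.885)
t=7.120: state=(0.009, 0.101, 0.890)

(S, I, R) = (0.009, 0.101, 0.890)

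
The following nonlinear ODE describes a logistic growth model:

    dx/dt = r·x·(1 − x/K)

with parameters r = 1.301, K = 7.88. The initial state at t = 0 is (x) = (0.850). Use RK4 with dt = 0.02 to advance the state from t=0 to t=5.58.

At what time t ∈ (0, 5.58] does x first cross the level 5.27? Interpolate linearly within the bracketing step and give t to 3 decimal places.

t = 2.164

t=0.000: state=(0.850)
step 1 (dt=0.02): k1=(0.987), k2=(0.997), k3=(0.997), k4=(1.007); state += dt/6·(k1+2k2+2k3+k4)
t=0.020: state=(0.870)
t=0.040: state=(0.890)
t=0.060: state=(0.911)
continuing one RK4 step at a time; state shown every 10 steps (Δt=0.2):
t=0.200: state=(1.068)
t=0.400: state=(1.332)
t=0.600: state=(1.645)
t=0.800: state=(2.010)
t=1.000: state=(2.423)
t=1.200: state=(2.880)
t=1.400: state=(3.370)
t=1.600: state=(3.879)
t=1.800: state=(4.389)
t=2.000: state=(4.885)
t=2.160: state=(5.261)
next step: t=2.180: state=(5.306) — x has crossed 5.27
linear interpolation between t=2.160 (5.26087) and t=2.180 (5.30617) → t≈2.164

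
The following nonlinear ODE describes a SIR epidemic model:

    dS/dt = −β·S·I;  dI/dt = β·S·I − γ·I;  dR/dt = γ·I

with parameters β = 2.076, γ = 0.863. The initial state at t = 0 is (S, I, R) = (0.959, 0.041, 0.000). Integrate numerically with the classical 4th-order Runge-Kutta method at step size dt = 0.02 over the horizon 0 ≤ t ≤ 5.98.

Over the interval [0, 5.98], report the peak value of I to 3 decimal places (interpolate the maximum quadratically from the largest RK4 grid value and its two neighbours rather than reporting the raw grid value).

max I = 0.237

t=0.000: state=(0.959, 0.041, 0.000)
step 1 (dt=0.02): k1=(-0.082, 0.046, 0.035), k2=(-0.082, 0.047, 0.036), k3=(-0.082, 0.047, 0.036), k4=(-0.083, 0.047, 0.036); state += dt/6·(k1+2k2+2k3+k4)
t=0.020: state=(0.957, 0.042, 0.001)
t=0.040: state=(0.956, 0.043, 0.001)
t=0.060: state=(0.954, 0.044, 0.002)
continuing one RK4 step at a time; state shown every 10 steps (Δt=0.2):
t=0.200: state=(0.941, 0.051, 0.008)
t=0.400: state=(0.919, 0.063, 0.018)
t=0.600: state=(0.892, 0.078, 0.030)
t=0.800: state=(0.861, 0.094, 0.045)
t=1.000: state=(0.825, 0.112, 0.063)
t=1.200: state=(0.784, 0.132, 0.084)
t=1.400: state=(0.739, 0.153, 0.108)
t=1.600: state=(0.691, 0.173, 0.136)
t=1.800: state=(0.641, 0.192, 0.168)
t=2.000: state=(0.590, 0.208, 0.202)
t=2.200: state=(0.539, 0.221, 0.239)
t=2.400: state=(0.491, 0.231, 0.278)
t=2.600: state=(0.445, 0.236, 0.319)
t=2.800: state=(0.404, 0.237, 0.360)
t=3.000: state=(0.366, 0.234, 0.400)
t=3.200: state=(0.333, 0.227, 0.440)
t=3.400: state=(0.303, 0.218, 0.479)
t=3.600: state=(0.278, 0.207, 0.515)
t=3.800: state=(0.255, 0.195, 0.550)
t=4.000: state=(0.236, 0.181, 0.582)
t=4.200: state=(0.220, 0.168, 0.613)
t=4.400: state=(0.206, 0.154, 0.640)
t=4.600: state=(0.193, 0.141, 0.666)
t=4.800: state=(0.183, 0.128, 0.689)
t=5.000: state=(0.174, 0.116, 0.710)
t=5.200: state=(0.166, 0.105, 0.729)
t=5.400: state=(0.159, 0.094, 0.746)
t=5.600: state=(0.153, 0.085, 0.762)
t=5.800: state=(0.148, 0.076, 0.776)
t=5.980: state=(0.144, 0.069, 0.787)
largest grid value and its neighbours: I(2.720)=0.23678, I(2.740)=0.23680, I(2.760)=0.23678
parabola through these three points peaks at t≈2.741 with I≈0.23680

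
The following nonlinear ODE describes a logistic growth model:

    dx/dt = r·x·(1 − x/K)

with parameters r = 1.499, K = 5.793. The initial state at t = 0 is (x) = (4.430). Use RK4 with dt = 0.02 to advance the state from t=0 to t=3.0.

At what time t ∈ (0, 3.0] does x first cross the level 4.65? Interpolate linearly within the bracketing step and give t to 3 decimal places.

t = 0.150

t=0.000: state=(4.430)
step 1 (dt=0.02): k1=(1.562), k2=(1.550), k3=(1.550), k4=(1.538); state += dt/6·(k1+2k2+2k3+k4)
t=0.020: state=(4.461)
t=0.040: state=(4.492)
t=0.060: state=(4.522)
continuing one RK4 step at a time; state shown every 5 steps (Δt=0.1):
t=0.100: state=(4.580)
t=0.140: state=(4.637)
next step: t=0.160: state=(4.664) — x has crossed 4.65
linear interpolation between t=0.140 (4.63651) and t=0.160 (4.66401) → t≈0.150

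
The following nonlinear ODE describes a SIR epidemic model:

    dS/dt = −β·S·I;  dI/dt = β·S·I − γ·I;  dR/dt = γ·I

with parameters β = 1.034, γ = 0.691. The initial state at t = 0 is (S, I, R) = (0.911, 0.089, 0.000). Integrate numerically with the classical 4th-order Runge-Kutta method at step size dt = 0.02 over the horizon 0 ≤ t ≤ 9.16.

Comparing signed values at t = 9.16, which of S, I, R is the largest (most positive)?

largest component: R

t=0.000: state=(0.911, 0.089, 0.000)
step 1 (dt=0.02): k1=(-0.084, 0.022, 0.061), k2=(-0.084, 0.022, 0.062), k3=(-0.084, 0.022, 0.062), k4=(-0.084, 0.022, 0.062); state += dt/6·(k1+2k2+2k3+k4)
t=0.020: state=(0.909, 0.089, 0.001)
t=0.040: state=(0.908, 0.090, 0.002)
t=0.060: state=(0.906, 0.090, 0.004)
continuing one RK4 step at a time; state shown every 25 steps (Δt=0.5):
t=0.500: state=(0.868, 0.100, 0.033)
t=1.000: state=(0.822, 0.109, 0.069)
t=1.500: state=(0.775, 0.117, 0.108)
t=2.000: state=(0.729, 0.122, 0.149)
t=2.500: state=(0.683, 0.124, 0.192)
t=3.000: state=(0.641, 0.124, 0.235)
t=3.500: state=(0.601, 0.121, 0.277)
t=4.000: state=(0.566, 0.116, 0.318)
t=4.500: state=(0.534, 0.109, 0.357)
t=5.000: state=(0.506, 0.101, 0.394)
t=5.500: state=(0.481, 0.092, 0.427)
t=6.000: state=(0.460, 0.083, 0.457)
t=6.500: state=(0.441, 0.074, 0.484)
t=7.000: state=(0.426, 0.066, 0.509)
t=7.500: state=(0.412, 0.058, 0.530)
t=8.000: state=(0.401, 0.051, 0.549)
t=8.500: state=(0.391, 0.044, 0.565)
t=9.000: state=(0.383, 0.038, 0.579)
t=9.160: state=(0.381, 0.036, 0.583)
compare at T: S=0.381, I=0.036, R=0.583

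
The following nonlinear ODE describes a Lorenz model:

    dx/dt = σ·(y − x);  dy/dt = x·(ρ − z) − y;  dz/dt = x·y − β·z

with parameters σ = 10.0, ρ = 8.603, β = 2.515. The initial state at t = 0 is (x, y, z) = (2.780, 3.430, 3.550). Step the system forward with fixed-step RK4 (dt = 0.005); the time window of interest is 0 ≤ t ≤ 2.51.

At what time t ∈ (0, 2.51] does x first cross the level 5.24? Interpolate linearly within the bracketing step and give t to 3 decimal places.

t=0.000: state=(2.780, 3.430, 3.550)
step 1 (dt=0.005): k1=(6.500, 10.617, 0.607), k2=(6.603, 10.669, 0.733), k3=(6.602, 10.669, 0.734), k4=(6.703, 10.720, 0.861); state += dt/6·(k1+2k2+2k3+k4)
t=0.005: state=(2.813, 3.483, 3.554)
t=0.010: state=(2.847, 3.537, 3.559)
t=0.015: state=(2.882, 3.592, 3.565)
continuing one RK4 step at a time; state shown every 20 steps (Δt=0.1):
t=0.100: state=(3.608, 4.589, 3.899)
t=0.200: state=(4.683, 5.810, 4.965)
t=0.250: state=(5.238, 6.308, 5.798)
next step: t=0.255: state=(5.291, 6.349, 5.891) — x has crossed 5.24
linear interpolation between t=0.250 (5.23752) and t=0.255 (5.29075) → t≈0.250

t = 0.250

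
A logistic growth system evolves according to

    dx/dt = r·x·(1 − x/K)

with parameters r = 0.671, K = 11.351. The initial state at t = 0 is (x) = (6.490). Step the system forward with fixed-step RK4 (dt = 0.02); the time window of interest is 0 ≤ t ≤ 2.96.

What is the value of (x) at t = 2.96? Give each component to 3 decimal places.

(x) = (10.293)

t=0.000: state=(6.490)
step 1 (dt=0.02): k1=(1.865), k2=(1.863), k3=(1.863), k4=(1.861); state += dt/6·(k1+2k2+2k3+k4)
t=0.020: state=(6.527)
t=0.040: state=(6.564)
t=0.060: state=(6.602)
continuing one RK4 step at a time; state shown every 5 steps (Δt=0.1):
t=0.100: state=(6.676)
t=0.200: state=(6.859)
t=0.300: state=(7.040)
t=0.400: state=(7.218)
t=0.500: state=(7.392)
t=0.600: state=(7.563)
t=0.700: state=(7.731)
t=0.800: state=(7.894)
t=0.900: state=(8.053)
t=1.000: state=(8.208)
t=1.100: state=(8.358)
t=1.200: state=(8.504)
t=1.300: state=(8.645)
t=1.400: state=(8.780)
t=1.500: state=(8.911)
t=1.600: state=(9.037)
t=1.700: state=(9.159)
t=1.800: state=(9.275)
t=1.900: state=(9.386)
t=2.000: state=(9.493)
t=2.100: state=(9.595)
t=2.200: state=(9.692)
t=2.300: state=(9.785)
t=2.400: state=(9.873)
t=2.500: state=(9.958)
t=2.600: state=(10.037)
t=2.700: state=(10.113)
t=2.800: state=(10.186)
t=2.900: state=(10.254)
t=2.960: state=(10.293)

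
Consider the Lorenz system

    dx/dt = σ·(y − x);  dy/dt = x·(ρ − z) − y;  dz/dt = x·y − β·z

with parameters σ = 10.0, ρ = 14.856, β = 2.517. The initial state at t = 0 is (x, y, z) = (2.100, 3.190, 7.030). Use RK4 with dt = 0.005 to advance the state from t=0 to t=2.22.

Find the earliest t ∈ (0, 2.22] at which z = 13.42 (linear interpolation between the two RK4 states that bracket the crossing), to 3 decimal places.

t = 0.331

t=0.000: state=(2.100, 3.190, 7.030)
step 1 (dt=0.005): k1=(10.900, 13.245, -10.996), k2=(10.959, 13.483, -10.769), k3=(10.963, 13.483, -10.769), k4=(11.026, 13.722, -10.540); state += dt/6·(k1+2k2+2k3+k4)
t=0.005: state=(2.155, 3.257, 6.976)
t=0.010: state=(2.210, 3.327, 6.925)
t=0.015: state=(2.267, 3.399, 6.875)
continuing one RK4 step at a time; state shown every 20 steps (Δt=0.1):
t=0.100: state=(3.408, 5.018, 6.465)
t=0.200: state=(5.426, 7.855, 7.563)
t=0.300: state=(8.045, 10.576, 11.568)
t=0.330: state=(8.748, 10.859, 13.341)
next step: t=0.335: state=(8.852, 10.865, 13.649) — z has crossed 13.42
linear interpolation between t=0.330 (13.34112) and t=0.335 (13.64929) → t≈0.331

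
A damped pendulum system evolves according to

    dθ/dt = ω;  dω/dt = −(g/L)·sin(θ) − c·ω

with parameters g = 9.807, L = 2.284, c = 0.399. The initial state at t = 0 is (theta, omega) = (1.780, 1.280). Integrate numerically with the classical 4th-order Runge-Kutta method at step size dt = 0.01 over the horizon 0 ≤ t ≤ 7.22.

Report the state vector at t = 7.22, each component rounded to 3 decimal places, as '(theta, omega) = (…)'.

t=0.000: state=(1.780, 1.280)
step 1 (dt=0.01): k1=(1.280, -4.711), k2=(1.256, -4.696), k3=(1.257, -4.696), k4=(1.233, -4.681); state += dt/6·(k1+2k2+2k3+k4)
t=0.010: state=(1.793, 1.233)
t=0.020: state=(1.805, 1.186)
t=0.030: state=(1.816, 1.140)
continuing one RK4 step at a time; state shown every 25 steps (Δt=0.25):
t=0.250: state=(1.960, 0.191)
t=0.500: state=(1.886, -0.779)
t=0.750: state=(1.574, -1.706)
t=1.000: state=(1.041, -2.522)
t=1.250: state=(0.347, -2.925)
t=1.500: state=(-0.362, -2.628)
t=1.750: state=(-0.918, -1.758)
t=2.000: state=(-1.225, -0.686)
t=2.250: state=(-1.264, 0.354)
t=2.500: state=(-1.058, 1.263)
t=2.750: state=(-0.654, 1.916)
t=3.000: state=(-0.138, 2.124)
t=3.250: state=(0.363, 1.798)
t=3.500: state=(0.728, 1.084)
t=3.750: state=(0.893, 0.228)
t=4.000: state=(0.846, -0.585)
t=4.250: state=(0.616, -1.218)
t=4.500: state=(0.263, -1.539)
t=4.750: state=(-0.120, -1.460)
t=5.000: state=(-0.437, -1.030)
t=5.250: state=(-0.619, -0.406)
t=5.500: state=(-0.638, 0.245)
t=5.750: state=(-0.506, 0.783)
t=6.000: state=(-0.265, 1.096)
t=6.250: state=(0.017, 1.116)
t=6.500: state=(0.269, 0.857)
t=6.750: state=(0.431, 0.416)
t=7.000: state=(0.473, -0.079)
t=7.220: state=(0.411, -0.465)

(theta, omega) = (0.411, -0.465)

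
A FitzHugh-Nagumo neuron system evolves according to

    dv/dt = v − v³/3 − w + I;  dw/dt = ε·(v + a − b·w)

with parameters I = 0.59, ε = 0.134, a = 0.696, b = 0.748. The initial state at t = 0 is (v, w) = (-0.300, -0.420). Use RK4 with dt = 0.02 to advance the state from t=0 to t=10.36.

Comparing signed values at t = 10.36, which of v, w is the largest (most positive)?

largest component: w

t=0.000: state=(-0.300, -0.420)
step 1 (dt=0.02): k1=(0.719, 0.095), k2=(0.725, 0.096), k3=(0.725, 0.096), k4=(0.730, 0.097); state += dt/6·(k1+2k2+2k3+k4)
t=0.020: state=(-0.286, -0.418)
t=0.040: state=(-0.271, -0.416)
t=0.060: state=(-0.256, -0.414)
continuing one RK4 step at a time; state shown every 25 steps (Δt=0.5):
t=0.500: state=(0.145, -0.360)
t=1.000: state=(0.803, -0.267)
t=1.500: state=(1.495, -0.132)
t=2.000: state=(1.839, 0.031)
t=2.500: state=(1.903, 0.198)
t=3.000: state=(1.875, 0.358)
t=3.500: state=(1.823, 0.507)
t=4.000: state=(1.764, 0.645)
t=4.500: state=(1.703, 0.772)
t=5.000: state=(1.640, 0.889)
t=5.500: state=(1.574, 0.996)
t=6.000: state=(1.507, 1.093)
t=6.500: state=(1.437, 1.182)
t=7.000: state=(1.363, 1.261)
t=7.500: state=(1.285, 1.331)
t=8.000: state=(1.199, 1.393)
t=8.500: state=(1.105, 1.445)
t=9.000: state=(0.997, 1.489)
t=9.500: state=(0.870, 1.523)
t=10.000: state=(0.710, 1.546)
t=10.360: state=(0.562, 1.554)
compare at T: v=0.562, w=1.554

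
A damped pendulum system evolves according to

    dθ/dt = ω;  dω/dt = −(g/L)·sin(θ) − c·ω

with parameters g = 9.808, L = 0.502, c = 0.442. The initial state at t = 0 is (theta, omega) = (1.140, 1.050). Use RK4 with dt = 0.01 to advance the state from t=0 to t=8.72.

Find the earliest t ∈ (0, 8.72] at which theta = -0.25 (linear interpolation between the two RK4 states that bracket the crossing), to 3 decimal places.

t=0.000: state=(1.140, 1.050)
step 1 (dt=0.01): k1=(1.050, -18.217), k2=(0.959, -18.219), k3=(0.959, -18.215), k4=(0.868, -18.214); state += dt/6·(k1+2k2+2k3+k4)
t=0.010: state=(1.150, 0.868)
t=0.020: state=(1.157, 0.686)
t=0.030: state=(1.163, 0.504)
continuing one RK4 step at a time; state shown every 50 steps (Δt=0.5):
t=0.500: state=(-0.178, -4.337)
t=0.510: state=(-0.221, -4.280)
next step: t=0.520: state=(-0.264, -4.214) — theta has crossed -0.25
linear interpolation between t=0.510 (-0.22104) and t=0.520 (-0.26352) → t≈0.517

t = 0.517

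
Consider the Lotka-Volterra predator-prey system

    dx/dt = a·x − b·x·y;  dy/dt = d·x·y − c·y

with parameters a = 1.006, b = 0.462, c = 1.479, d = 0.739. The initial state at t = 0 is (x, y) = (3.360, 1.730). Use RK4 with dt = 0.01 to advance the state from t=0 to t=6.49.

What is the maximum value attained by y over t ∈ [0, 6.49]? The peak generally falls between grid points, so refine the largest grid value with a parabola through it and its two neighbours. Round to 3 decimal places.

t=0.000: state=(3.360, 1.730)
step 1 (dt=0.01): k1=(0.695, 1.737), k2=(0.682, 1.750), k3=(0.682, 1.750), k4=(0.669, 1.763); state += dt/6·(k1+2k2+2k3+k4)
t=0.010: state=(3.367, 1.748)
t=0.020: state=(3.373, 1.765)
t=0.030: state=(3.380, 1.783)
continuing one RK4 step at a time; state shown every 25 steps (Δt=0.25):
t=0.250: state=(3.440, 2.247)
t=0.500: state=(3.289, 2.901)
t=0.750: state=(2.909, 3.564)
t=1.000: state=(2.406, 4.026)
t=1.250: state=(1.923, 4.144)
t=1.500: state=(1.547, 3.938)
t=1.750: state=(1.291, 3.530)
t=2.000: state=(1.135, 3.047)
t=2.250: state=(1.055, 2.575)
t=2.500: state=(1.033, 2.156)
t=2.750: state=(1.058, 1.806)
t=3.000: state=(1.123, 1.525)
t=3.250: state=(1.227, 1.308)
t=3.500: state=(1.369, 1.148)
t=3.750: state=(1.553, 1.039)
t=4.000: state=(1.778, 0.975)
t=4.250: state=(2.046, 0.959)
t=4.500: state=(2.352, 0.994)
t=4.750: state=(2.683, 1.093)
t=5.000: state=(3.011, 1.279)
t=5.250: state=(3.287, 1.583)
t=5.500: state=(3.434, 2.040)
t=5.750: state=(3.372, 2.653)
t=6.000: state=(3.068, 3.335)
t=6.250: state=(2.593, 3.894)
t=6.490: state=(2.108, 4.140)
largest grid value and its neighbours: y(1.200)=4.14962, y(1.210)=4.14970, y(1.220)=4.14922
parabola through these three points peaks at t≈1.206 with y≈4.14973

max y = 4.150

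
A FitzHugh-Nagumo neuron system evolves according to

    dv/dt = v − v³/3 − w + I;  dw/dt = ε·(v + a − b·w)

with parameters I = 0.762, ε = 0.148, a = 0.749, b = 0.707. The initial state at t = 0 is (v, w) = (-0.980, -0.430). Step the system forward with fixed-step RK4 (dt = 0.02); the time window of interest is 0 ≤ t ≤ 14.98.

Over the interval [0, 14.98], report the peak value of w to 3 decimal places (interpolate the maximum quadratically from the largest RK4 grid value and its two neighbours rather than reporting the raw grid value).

t=0.000: state=(-0.980, -0.430)
step 1 (dt=0.02): k1=(0.526, 0.011), k2=(0.526, 0.012), k3=(0.526, 0.012), k4=(0.526, 0.012); state += dt/6·(k1+2k2+2k3+k4)
t=0.020: state=(-0.969, -0.430)
t=0.040: state=(-0.959, -0.430)
t=0.060: state=(-0.948, -0.429)
continuing one RK4 step at a time; state shown every 25 steps (Δt=0.5):
t=0.500: state=(-0.706, -0.415)
t=1.000: state=(-0.369, -0.379)
t=1.500: state=(0.117, -0.316)
t=2.000: state=(0.835, -0.213)
t=2.500: state=(1.565, -0.059)
t=3.000: state=(1.891, 0.125)
t=3.500: state=(1.935, 0.311)
t=4.000: state=(1.897, 0.488)
t=4.500: state=(1.839, 0.652)
t=5.000: state=(1.775, 0.803)
t=5.500: state=(1.709, 0.941)
t=6.000: state=(1.641, 1.068)
t=6.500: state=(1.571, 1.183)
t=7.000: state=(1.498, 1.288)
t=7.500: state=(1.422, 1.381)
t=8.000: state=(1.342, 1.465)
t=8.500: state=(1.255, 1.538)
t=9.000: state=(1.161, 1.600)
t=9.500: state=(1.055, 1.653)
t=10.000: state=(0.931, 1.694)
t=10.500: state=(0.780, 1.724)
t=11.000: state=(0.583, 1.739)
t=11.500: state=(0.304, 1.737)
t=12.000: state=(-0.127, 1.710)
t=12.500: state=(-0.783, 1.645)
t=13.000: state=(-1.494, 1.532)
t=13.500: state=(-1.856, 1.385)
t=14.000: state=(-1.928, 1.231)
t=14.500: state=(-1.905, 1.083)
t=14.980: state=(-1.862, 0.952)
largest grid value and its neighbours: w(11.180)=1.74088, w(11.200)=1.74090, w(11.220)=1.74089
parabola through these three points peaks at t≈11.205 with w≈1.74090

max w = 1.741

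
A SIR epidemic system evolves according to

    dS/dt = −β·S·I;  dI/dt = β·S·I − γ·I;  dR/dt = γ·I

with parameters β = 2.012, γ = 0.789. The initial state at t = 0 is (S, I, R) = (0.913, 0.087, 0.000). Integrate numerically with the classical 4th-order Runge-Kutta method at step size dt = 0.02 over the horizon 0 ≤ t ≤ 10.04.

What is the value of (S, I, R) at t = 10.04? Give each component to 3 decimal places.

(S, I, R) = (0.091, 0.005, 0.904)

t=0.000: state=(0.913, 0.087, 0.000)
step 1 (dt=0.02): k1=(-0.160, 0.091, 0.069), k2=(-0.161, 0.092, 0.069), k3=(-0.161, 0.092, 0.069), k4=(-0.163, 0.093, 0.070); state += dt/6·(k1+2k2+2k3+k4)
t=0.020: state=(0.910, 0.089, 0.001)
t=0.040: state=(0.906, 0.091, 0.003)
t=0.060: state=(0.903, 0.093, 0.004)
continuing one RK4 step at a time; state shown every 25 steps (Δt=0.5):
t=0.500: state=(0.815, 0.140, 0.044)
t=1.000: state=(0.687, 0.202, 0.112)
t=1.500: state=(0.545, 0.253, 0.202)
t=2.000: state=(0.417, 0.276, 0.307)
t=2.500: state=(0.316, 0.268, 0.416)
t=3.000: state=(0.245, 0.239, 0.516)
t=3.500: state=(0.196, 0.201, 0.603)
t=4.000: state=(0.164, 0.162, 0.674)
t=4.500: state=(0.141, 0.127, 0.731)
t=5.000: state=(0.126, 0.098, 0.776)
t=5.500: state=(0.116, 0.075, 0.809)
t=6.000: state=(0.109, 0.056, 0.835)
t=6.500: state=(0.103, 0.042, 0.854)
t=7.000: state=(0.100, 0.032, 0.869)
t=7.500: state=(0.097, 0.023, 0.880)
t=8.000: state=(0.095, 0.017, 0.888)
t=8.500: state=(0.094, 0.013, 0.894)
t=9.000: state=(0.092, 0.010, 0.898)
t=9.500: state=(0.092, 0.007, 0.901)
t=10.000: state=(0.091, 0.005, 0.904)
t=10.040: state=(0.091, 0.005, 0.904)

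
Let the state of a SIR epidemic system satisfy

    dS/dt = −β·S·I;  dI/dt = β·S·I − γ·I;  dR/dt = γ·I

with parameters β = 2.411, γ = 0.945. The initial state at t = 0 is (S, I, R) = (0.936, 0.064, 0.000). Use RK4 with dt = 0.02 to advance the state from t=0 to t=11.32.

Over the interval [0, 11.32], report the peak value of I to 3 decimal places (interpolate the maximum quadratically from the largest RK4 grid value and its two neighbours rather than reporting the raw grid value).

t=0.000: state=(0.936, 0.064, 0.000)
step 1 (dt=0.02): k1=(-0.144, 0.084, 0.060), k2=(-0.146, 0.085, 0.061), k3=(-0.146, 0.085, 0.061), k4=(-0.148, 0.086, 0.062); state += dt/6·(k1+2k2+2k3+k4)
t=0.020: state=(0.933, 0.066, 0.001)
t=0.040: state=(0.930, 0.067, 0.002)
t=0.060: state=(0.927, 0.069, 0.004)
continuing one RK4 step at a time; state shown every 25 steps (Δt=0.5):
t=0.500: state=(0.841, 0.117, 0.042)
t=1.000: state=(0.701, 0.186, 0.113)
t=1.500: state=(0.540, 0.244, 0.216)
t=2.000: state=(0.395, 0.267, 0.338)
t=2.500: state=(0.288, 0.250, 0.462)
t=3.000: state=(0.218, 0.211, 0.571)
t=3.500: state=(0.174, 0.166, 0.660)
t=4.000: state=(0.146, 0.125, 0.729)
t=4.500: state=(0.128, 0.092, 0.780)
t=5.000: state=(0.116, 0.067, 0.817)
t=5.500: state=(0.109, 0.047, 0.844)
t=6.000: state=(0.104, 0.034, 0.863)
t=6.500: state=(0.100, 0.024, 0.876)
t=7.000: state=(0.098, 0.017, 0.886)
t=7.500: state=(0.096, 0.012, 0.892)
t=8.000: state=(0.095, 0.008, 0.897)
t=8.500: state=(0.094, 0.006, 0.900)
t=9.000: state=(0.094, 0.004, 0.902)
t=9.500: state=(0.093, 0.003, 0.904)
t=10.000: state=(0.093, 0.002, 0.905)
t=10.500: state=(0.093, 0.001, 0.906)
t=11.000: state=(0.093, 0.001, 0.906)
t=11.320: state=(0.093, 0.001, 0.907)
largest grid value and its neighbours: I(2.000)=0.26685, I(2.020)=0.26686, I(2.040)=0.26680
parabola through these three points peaks at t≈2.012 with I≈0.26686

max I = 0.267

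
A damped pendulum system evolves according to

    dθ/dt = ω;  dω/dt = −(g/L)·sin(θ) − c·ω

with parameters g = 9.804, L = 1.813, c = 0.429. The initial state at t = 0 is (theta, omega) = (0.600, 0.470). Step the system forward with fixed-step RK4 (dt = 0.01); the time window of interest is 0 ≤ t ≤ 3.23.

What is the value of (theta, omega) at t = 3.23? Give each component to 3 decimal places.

(theta, omega) = (0.257, -0.516)

t=0.000: state=(0.600, 0.470)
step 1 (dt=0.01): k1=(0.470, -3.255), k2=(0.454, -3.258), k3=(0.454, -3.258), k4=(0.437, -3.261); state += dt/6·(k1+2k2+2k3+k4)
t=0.010: state=(0.605, 0.437)
t=0.020: state=(0.609, 0.405)
t=0.030: state=(0.613, 0.372)
continuing one RK4 step at a time; state shown every 20 steps (Δt=0.2):
t=0.200: state=(0.629, -0.175)
t=0.400: state=(0.535, -0.738)
t=0.600: state=(0.346, -1.123)
t=0.800: state=(0.103, -1.261)
t=1.000: state=(-0.141, -1.134)
t=1.200: state=(-0.336, -0.789)
t=1.400: state=(-0.448, -0.319)
t=1.600: state=(-0.463, 0.170)
t=1.800: state=(-0.385, 0.589)
t=2.000: state=(-0.237, 0.861)
t=2.200: state=(-0.054, 0.940)
t=2.400: state=(0.126, 0.822)
t=2.600: state=(0.265, 0.548)
t=2.800: state=(0.339, 0.188)
t=3.000: state=(0.340, -0.178)
t=3.200: state=(0.272, -0.480)
t=3.230: state=(0.257, -0.516)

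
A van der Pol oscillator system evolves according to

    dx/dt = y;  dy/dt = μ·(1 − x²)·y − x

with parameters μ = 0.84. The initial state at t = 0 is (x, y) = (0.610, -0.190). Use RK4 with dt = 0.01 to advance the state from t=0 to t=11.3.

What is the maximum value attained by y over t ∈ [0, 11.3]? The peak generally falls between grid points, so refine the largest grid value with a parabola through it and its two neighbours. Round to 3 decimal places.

t=0.000: state=(0.610, -0.190)
step 1 (dt=0.01): k1=(-0.190, -0.710), k2=(-0.194, -0.711), k3=(-0.194, -0.711), k4=(-0.197, -0.712); state += dt/6·(k1+2k2+2k3+k4)
t=0.010: state=(0.608, -0.197)
t=0.020: state=(0.606, -0.204)
t=0.030: state=(0.604, -0.211)
continuing one RK4 step at a time; state shown every 50 steps (Δt=0.5):
t=0.500: state=(0.422, -0.571)
t=1.000: state=(0.030, -1.002)
t=1.500: state=(-0.565, -1.324)
t=2.000: state=(-1.180, -0.988)
t=2.500: state=(-1.461, -0.132)
t=3.000: state=(-1.357, 0.499)
t=3.500: state=(-0.988, 0.976)
t=4.000: state=(-0.356, 1.598)
t=4.500: state=(0.635, 2.291)
t=5.000: state=(1.646, 1.374)
t=5.500: state=(1.928, -0.071)
t=6.000: state=(1.735, -0.615)
t=6.500: state=(1.346, -0.940)
t=7.000: state=(0.771, -1.407)
t=7.500: state=(-0.121, -2.207)
t=8.000: state=(-1.322, -2.210)
t=8.500: state=(-1.972, -0.393)
t=9.000: state=(-1.913, 0.458)
t=9.500: state=(-1.596, 0.786)
t=10.000: state=(-1.123, 1.129)
t=10.500: state=(-0.421, 1.742)
t=11.000: state=(0.659, 2.506)
t=11.300: state=(1.384, 2.143)
largest grid value and its neighbours: y(11.040)=2.51906, y(11.050)=2.51987, y(11.060)=2.51958
parabola through these three points peaks at t≈11.052 with y≈2.51990

max y = 2.520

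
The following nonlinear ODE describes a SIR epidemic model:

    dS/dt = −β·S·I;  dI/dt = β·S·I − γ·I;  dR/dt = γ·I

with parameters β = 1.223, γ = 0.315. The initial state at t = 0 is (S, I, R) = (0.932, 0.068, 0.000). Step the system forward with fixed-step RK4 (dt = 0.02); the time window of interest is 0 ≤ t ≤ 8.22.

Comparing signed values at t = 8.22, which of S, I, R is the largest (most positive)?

t=0.000: state=(0.932, 0.068, 0.000)
step 1 (dt=0.02): k1=(-0.078, 0.056, 0.021), k2=(-0.078, 0.056, 0.022), k3=(-0.078, 0.056, 0.022), k4=(-0.079, 0.057, 0.022); state += dt/6·(k1+2k2+2k3+k4)
t=0.020: state=(0.930, 0.069, 0.000)
t=0.040: state=(0.929, 0.070, 0.001)
t=0.060: state=(0.927, 0.071, 0.001)
continuing one RK4 step at a time; state shown every 25 steps (Δt=0.5):
t=0.500: state=(0.885, 0.101, 0.013)
t=1.000: state=(0.821, 0.146, 0.033)
t=1.500: state=(0.739, 0.201, 0.060)
t=2.000: state=(0.641, 0.262, 0.096)
t=2.500: state=(0.536, 0.321, 0.142)
t=3.000: state=(0.434, 0.369, 0.197)
t=3.500: state=(0.343, 0.400, 0.258)
t=4.000: state=(0.267, 0.411, 0.322)
t=4.500: state=(0.208, 0.406, 0.386)
t=5.000: state=(0.163, 0.388, 0.449)
t=5.500: state=(0.130, 0.362, 0.508)
t=6.000: state=(0.105, 0.332, 0.563)
t=6.500: state=(0.086, 0.301, 0.613)
t=7.000: state=(0.073, 0.270, 0.658)
t=7.500: state=(0.062, 0.240, 0.698)
t=8.000: state=(0.054, 0.213, 0.733)
t=8.220: state=(0.051, 0.201, 0.748)
compare at T: S=0.051, I=0.201, R=0.748

largest component: R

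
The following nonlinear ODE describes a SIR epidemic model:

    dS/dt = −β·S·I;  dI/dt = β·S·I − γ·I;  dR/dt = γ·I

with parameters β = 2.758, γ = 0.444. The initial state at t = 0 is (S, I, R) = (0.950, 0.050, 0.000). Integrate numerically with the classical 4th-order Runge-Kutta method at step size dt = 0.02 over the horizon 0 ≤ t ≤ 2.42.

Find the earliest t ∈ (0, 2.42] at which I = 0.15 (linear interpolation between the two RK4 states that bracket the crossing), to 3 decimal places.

t=0.000: state=(0.950, 0.050, 0.000)
step 1 (dt=0.02): k1=(-0.131, 0.109, 0.022), k2=(-0.134, 0.111, 0.023), k3=(-0.134, 0.111, 0.023), k4=(-0.136, 0.113, 0.023); state += dt/6·(k1+2k2+2k3+k4)
t=0.020: state=(0.947, 0.052, 0.000)
t=0.040: state=(0.945, 0.055, 0.001)
t=0.060: state=(0.942, 0.057, 0.001)
continuing one RK4 step at a time; state shown every 5 steps (Δt=0.1):
t=0.100: state=(0.935, 0.062, 0.002)
t=0.200: state=(0.918, 0.077, 0.006)
t=0.300: state=(0.897, 0.094, 0.009)
t=0.400: state=(0.871, 0.115, 0.014)
t=0.500: state=(0.841, 0.139, 0.020)
t=0.540: state=(0.828, 0.150, 0.022)
next step: t=0.560: state=(0.821, 0.156, 0.024) — I has crossed 0.15
linear interpolation between t=0.540 (0.14997) and t=0.560 (0.15556) → t≈0.540

t = 0.540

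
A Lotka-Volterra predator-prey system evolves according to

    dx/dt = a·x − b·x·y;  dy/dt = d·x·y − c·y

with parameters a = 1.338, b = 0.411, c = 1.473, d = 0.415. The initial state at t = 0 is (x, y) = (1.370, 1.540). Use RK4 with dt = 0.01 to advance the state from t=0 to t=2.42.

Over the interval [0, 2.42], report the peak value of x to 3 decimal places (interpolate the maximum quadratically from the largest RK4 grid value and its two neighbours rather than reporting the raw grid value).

t=0.000: state=(1.370, 1.540)
step 1 (dt=0.01): k1=(0.966, -1.393), k2=(0.973, -1.383), k3=(0.973, -1.384), k4=(0.981, -1.374); state += dt/6·(k1+2k2+2k3+k4)
t=0.010: state=(1.380, 1.526)
t=0.020: state=(1.390, 1.513)
t=0.030: state=(1.400, 1.499)
continuing one RK4 step at a time; state shown every 10 steps (Δt=0.1):
t=0.100: state=(1.474, 1.410)
t=0.200: state=(1.594, 1.297)
t=0.300: state=(1.731, 1.199)
t=0.400: state=(1.887, 1.115)
t=0.500: state=(2.064, 1.045)
t=0.600: state=(2.263, 0.986)
t=0.700: state=(2.487, 0.939)
t=0.800: state=(2.737, 0.903)
t=0.900: state=(3.017, 0.878)
t=1.000: state=(3.327, 0.865)
t=1.100: state=(3.671, 0.863)
t=1.200: state=(4.050, 0.874)
t=1.300: state=(4.464, 0.900)
t=1.400: state=(4.914, 0.943)
t=1.500: state=(5.397, 1.008)
t=1.600: state=(5.909, 1.100)
t=1.700: state=(6.440, 1.227)
t=1.800: state=(6.977, 1.398)
t=1.900: state=(7.496, 1.630)
t=2.000: state=(7.966, 1.939)
t=2.100: state=(8.342, 2.348)
t=2.200: state=(8.568, 2.881)
t=2.300: state=(8.586, 3.552)
t=2.400: state=(8.346, 4.360)
t=2.420: state=(8.265, 4.535)
largest grid value and its neighbours: x(2.250)=8.60688, x(2.260)=8.60771, x(2.270)=8.60611
parabola through these three points peaks at t≈2.258 with x≈8.60774

max x = 8.608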